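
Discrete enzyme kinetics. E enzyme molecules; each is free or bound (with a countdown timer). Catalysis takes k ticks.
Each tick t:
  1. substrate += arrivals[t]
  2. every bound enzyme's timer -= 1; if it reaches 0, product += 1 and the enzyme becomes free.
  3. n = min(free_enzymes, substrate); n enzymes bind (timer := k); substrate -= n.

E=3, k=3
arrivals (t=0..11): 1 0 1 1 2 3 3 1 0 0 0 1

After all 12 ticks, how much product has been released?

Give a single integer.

Answer: 8

Derivation:
t=0: arr=1 -> substrate=0 bound=1 product=0
t=1: arr=0 -> substrate=0 bound=1 product=0
t=2: arr=1 -> substrate=0 bound=2 product=0
t=3: arr=1 -> substrate=0 bound=2 product=1
t=4: arr=2 -> substrate=1 bound=3 product=1
t=5: arr=3 -> substrate=3 bound=3 product=2
t=6: arr=3 -> substrate=5 bound=3 product=3
t=7: arr=1 -> substrate=5 bound=3 product=4
t=8: arr=0 -> substrate=4 bound=3 product=5
t=9: arr=0 -> substrate=3 bound=3 product=6
t=10: arr=0 -> substrate=2 bound=3 product=7
t=11: arr=1 -> substrate=2 bound=3 product=8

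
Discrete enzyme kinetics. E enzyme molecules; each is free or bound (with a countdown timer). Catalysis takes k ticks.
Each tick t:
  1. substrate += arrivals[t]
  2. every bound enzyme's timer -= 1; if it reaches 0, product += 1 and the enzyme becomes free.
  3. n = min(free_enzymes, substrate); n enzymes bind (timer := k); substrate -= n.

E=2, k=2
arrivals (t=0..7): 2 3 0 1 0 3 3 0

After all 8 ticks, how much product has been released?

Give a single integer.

t=0: arr=2 -> substrate=0 bound=2 product=0
t=1: arr=3 -> substrate=3 bound=2 product=0
t=2: arr=0 -> substrate=1 bound=2 product=2
t=3: arr=1 -> substrate=2 bound=2 product=2
t=4: arr=0 -> substrate=0 bound=2 product=4
t=5: arr=3 -> substrate=3 bound=2 product=4
t=6: arr=3 -> substrate=4 bound=2 product=6
t=7: arr=0 -> substrate=4 bound=2 product=6

Answer: 6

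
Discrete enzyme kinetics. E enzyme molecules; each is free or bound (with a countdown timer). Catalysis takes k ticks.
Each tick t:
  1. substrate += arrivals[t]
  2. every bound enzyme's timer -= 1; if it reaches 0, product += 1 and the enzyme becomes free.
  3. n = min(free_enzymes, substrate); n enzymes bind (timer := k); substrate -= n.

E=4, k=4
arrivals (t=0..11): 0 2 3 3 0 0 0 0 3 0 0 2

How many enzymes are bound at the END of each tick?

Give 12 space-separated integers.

Answer: 0 2 4 4 4 4 4 4 4 4 3 4

Derivation:
t=0: arr=0 -> substrate=0 bound=0 product=0
t=1: arr=2 -> substrate=0 bound=2 product=0
t=2: arr=3 -> substrate=1 bound=4 product=0
t=3: arr=3 -> substrate=4 bound=4 product=0
t=4: arr=0 -> substrate=4 bound=4 product=0
t=5: arr=0 -> substrate=2 bound=4 product=2
t=6: arr=0 -> substrate=0 bound=4 product=4
t=7: arr=0 -> substrate=0 bound=4 product=4
t=8: arr=3 -> substrate=3 bound=4 product=4
t=9: arr=0 -> substrate=1 bound=4 product=6
t=10: arr=0 -> substrate=0 bound=3 product=8
t=11: arr=2 -> substrate=1 bound=4 product=8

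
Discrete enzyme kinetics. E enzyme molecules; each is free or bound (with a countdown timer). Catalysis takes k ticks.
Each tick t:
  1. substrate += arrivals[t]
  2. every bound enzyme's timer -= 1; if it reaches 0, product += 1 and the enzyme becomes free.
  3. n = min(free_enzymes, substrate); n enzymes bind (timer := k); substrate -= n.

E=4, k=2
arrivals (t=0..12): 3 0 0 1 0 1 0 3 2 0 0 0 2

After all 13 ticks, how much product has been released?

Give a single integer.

Answer: 10

Derivation:
t=0: arr=3 -> substrate=0 bound=3 product=0
t=1: arr=0 -> substrate=0 bound=3 product=0
t=2: arr=0 -> substrate=0 bound=0 product=3
t=3: arr=1 -> substrate=0 bound=1 product=3
t=4: arr=0 -> substrate=0 bound=1 product=3
t=5: arr=1 -> substrate=0 bound=1 product=4
t=6: arr=0 -> substrate=0 bound=1 product=4
t=7: arr=3 -> substrate=0 bound=3 product=5
t=8: arr=2 -> substrate=1 bound=4 product=5
t=9: arr=0 -> substrate=0 bound=2 product=8
t=10: arr=0 -> substrate=0 bound=1 product=9
t=11: arr=0 -> substrate=0 bound=0 product=10
t=12: arr=2 -> substrate=0 bound=2 product=10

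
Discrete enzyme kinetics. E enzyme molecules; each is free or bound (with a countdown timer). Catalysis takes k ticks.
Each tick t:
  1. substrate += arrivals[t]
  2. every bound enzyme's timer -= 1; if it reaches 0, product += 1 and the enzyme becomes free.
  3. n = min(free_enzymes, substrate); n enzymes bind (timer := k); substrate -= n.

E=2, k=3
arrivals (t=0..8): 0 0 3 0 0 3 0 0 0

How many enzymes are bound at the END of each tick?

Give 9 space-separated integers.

t=0: arr=0 -> substrate=0 bound=0 product=0
t=1: arr=0 -> substrate=0 bound=0 product=0
t=2: arr=3 -> substrate=1 bound=2 product=0
t=3: arr=0 -> substrate=1 bound=2 product=0
t=4: arr=0 -> substrate=1 bound=2 product=0
t=5: arr=3 -> substrate=2 bound=2 product=2
t=6: arr=0 -> substrate=2 bound=2 product=2
t=7: arr=0 -> substrate=2 bound=2 product=2
t=8: arr=0 -> substrate=0 bound=2 product=4

Answer: 0 0 2 2 2 2 2 2 2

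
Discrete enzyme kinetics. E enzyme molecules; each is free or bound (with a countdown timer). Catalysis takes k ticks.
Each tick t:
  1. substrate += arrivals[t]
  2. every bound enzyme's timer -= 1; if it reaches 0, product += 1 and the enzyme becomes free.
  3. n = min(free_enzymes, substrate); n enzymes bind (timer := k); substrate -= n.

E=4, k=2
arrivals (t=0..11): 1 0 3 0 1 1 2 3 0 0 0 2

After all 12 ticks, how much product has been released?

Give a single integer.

Answer: 11

Derivation:
t=0: arr=1 -> substrate=0 bound=1 product=0
t=1: arr=0 -> substrate=0 bound=1 product=0
t=2: arr=3 -> substrate=0 bound=3 product=1
t=3: arr=0 -> substrate=0 bound=3 product=1
t=4: arr=1 -> substrate=0 bound=1 product=4
t=5: arr=1 -> substrate=0 bound=2 product=4
t=6: arr=2 -> substrate=0 bound=3 product=5
t=7: arr=3 -> substrate=1 bound=4 product=6
t=8: arr=0 -> substrate=0 bound=3 product=8
t=9: arr=0 -> substrate=0 bound=1 product=10
t=10: arr=0 -> substrate=0 bound=0 product=11
t=11: arr=2 -> substrate=0 bound=2 product=11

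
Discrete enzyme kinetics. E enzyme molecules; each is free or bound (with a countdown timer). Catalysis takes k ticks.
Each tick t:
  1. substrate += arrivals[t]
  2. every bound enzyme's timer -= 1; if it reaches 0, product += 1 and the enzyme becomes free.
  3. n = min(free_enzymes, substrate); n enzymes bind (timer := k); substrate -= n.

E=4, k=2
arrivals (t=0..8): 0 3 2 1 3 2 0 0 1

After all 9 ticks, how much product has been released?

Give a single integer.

t=0: arr=0 -> substrate=0 bound=0 product=0
t=1: arr=3 -> substrate=0 bound=3 product=0
t=2: arr=2 -> substrate=1 bound=4 product=0
t=3: arr=1 -> substrate=0 bound=3 product=3
t=4: arr=3 -> substrate=1 bound=4 product=4
t=5: arr=2 -> substrate=1 bound=4 product=6
t=6: arr=0 -> substrate=0 bound=3 product=8
t=7: arr=0 -> substrate=0 bound=1 product=10
t=8: arr=1 -> substrate=0 bound=1 product=11

Answer: 11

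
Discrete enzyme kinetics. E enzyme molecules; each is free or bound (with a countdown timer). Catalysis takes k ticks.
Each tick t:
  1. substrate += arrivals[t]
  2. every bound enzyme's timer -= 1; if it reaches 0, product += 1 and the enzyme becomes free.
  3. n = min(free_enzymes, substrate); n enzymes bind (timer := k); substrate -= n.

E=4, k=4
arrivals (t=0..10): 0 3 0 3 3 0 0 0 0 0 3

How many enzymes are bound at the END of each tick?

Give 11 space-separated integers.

t=0: arr=0 -> substrate=0 bound=0 product=0
t=1: arr=3 -> substrate=0 bound=3 product=0
t=2: arr=0 -> substrate=0 bound=3 product=0
t=3: arr=3 -> substrate=2 bound=4 product=0
t=4: arr=3 -> substrate=5 bound=4 product=0
t=5: arr=0 -> substrate=2 bound=4 product=3
t=6: arr=0 -> substrate=2 bound=4 product=3
t=7: arr=0 -> substrate=1 bound=4 product=4
t=8: arr=0 -> substrate=1 bound=4 product=4
t=9: arr=0 -> substrate=0 bound=2 product=7
t=10: arr=3 -> substrate=1 bound=4 product=7

Answer: 0 3 3 4 4 4 4 4 4 2 4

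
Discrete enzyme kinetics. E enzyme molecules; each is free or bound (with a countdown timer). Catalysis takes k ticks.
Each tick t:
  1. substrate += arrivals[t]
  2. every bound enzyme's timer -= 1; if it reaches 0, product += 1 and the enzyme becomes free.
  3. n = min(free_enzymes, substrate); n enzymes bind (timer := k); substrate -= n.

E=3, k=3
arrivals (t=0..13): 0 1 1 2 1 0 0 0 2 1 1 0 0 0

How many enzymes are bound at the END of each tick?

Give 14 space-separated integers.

t=0: arr=0 -> substrate=0 bound=0 product=0
t=1: arr=1 -> substrate=0 bound=1 product=0
t=2: arr=1 -> substrate=0 bound=2 product=0
t=3: arr=2 -> substrate=1 bound=3 product=0
t=4: arr=1 -> substrate=1 bound=3 product=1
t=5: arr=0 -> substrate=0 bound=3 product=2
t=6: arr=0 -> substrate=0 bound=2 product=3
t=7: arr=0 -> substrate=0 bound=1 product=4
t=8: arr=2 -> substrate=0 bound=2 product=5
t=9: arr=1 -> substrate=0 bound=3 product=5
t=10: arr=1 -> substrate=1 bound=3 product=5
t=11: arr=0 -> substrate=0 bound=2 product=7
t=12: arr=0 -> substrate=0 bound=1 product=8
t=13: arr=0 -> substrate=0 bound=1 product=8

Answer: 0 1 2 3 3 3 2 1 2 3 3 2 1 1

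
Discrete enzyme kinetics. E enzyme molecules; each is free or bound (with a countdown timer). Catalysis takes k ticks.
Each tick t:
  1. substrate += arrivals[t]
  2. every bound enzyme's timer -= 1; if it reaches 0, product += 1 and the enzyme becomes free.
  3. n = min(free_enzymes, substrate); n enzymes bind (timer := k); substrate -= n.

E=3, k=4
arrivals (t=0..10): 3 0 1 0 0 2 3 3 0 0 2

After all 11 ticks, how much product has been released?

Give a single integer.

t=0: arr=3 -> substrate=0 bound=3 product=0
t=1: arr=0 -> substrate=0 bound=3 product=0
t=2: arr=1 -> substrate=1 bound=3 product=0
t=3: arr=0 -> substrate=1 bound=3 product=0
t=4: arr=0 -> substrate=0 bound=1 product=3
t=5: arr=2 -> substrate=0 bound=3 product=3
t=6: arr=3 -> substrate=3 bound=3 product=3
t=7: arr=3 -> substrate=6 bound=3 product=3
t=8: arr=0 -> substrate=5 bound=3 product=4
t=9: arr=0 -> substrate=3 bound=3 product=6
t=10: arr=2 -> substrate=5 bound=3 product=6

Answer: 6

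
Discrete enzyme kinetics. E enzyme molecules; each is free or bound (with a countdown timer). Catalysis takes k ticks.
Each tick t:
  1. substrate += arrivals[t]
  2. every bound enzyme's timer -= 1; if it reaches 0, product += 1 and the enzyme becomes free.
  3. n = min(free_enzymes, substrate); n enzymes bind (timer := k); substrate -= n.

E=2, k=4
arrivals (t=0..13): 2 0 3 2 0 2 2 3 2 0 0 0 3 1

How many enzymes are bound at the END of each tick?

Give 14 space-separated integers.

t=0: arr=2 -> substrate=0 bound=2 product=0
t=1: arr=0 -> substrate=0 bound=2 product=0
t=2: arr=3 -> substrate=3 bound=2 product=0
t=3: arr=2 -> substrate=5 bound=2 product=0
t=4: arr=0 -> substrate=3 bound=2 product=2
t=5: arr=2 -> substrate=5 bound=2 product=2
t=6: arr=2 -> substrate=7 bound=2 product=2
t=7: arr=3 -> substrate=10 bound=2 product=2
t=8: arr=2 -> substrate=10 bound=2 product=4
t=9: arr=0 -> substrate=10 bound=2 product=4
t=10: arr=0 -> substrate=10 bound=2 product=4
t=11: arr=0 -> substrate=10 bound=2 product=4
t=12: arr=3 -> substrate=11 bound=2 product=6
t=13: arr=1 -> substrate=12 bound=2 product=6

Answer: 2 2 2 2 2 2 2 2 2 2 2 2 2 2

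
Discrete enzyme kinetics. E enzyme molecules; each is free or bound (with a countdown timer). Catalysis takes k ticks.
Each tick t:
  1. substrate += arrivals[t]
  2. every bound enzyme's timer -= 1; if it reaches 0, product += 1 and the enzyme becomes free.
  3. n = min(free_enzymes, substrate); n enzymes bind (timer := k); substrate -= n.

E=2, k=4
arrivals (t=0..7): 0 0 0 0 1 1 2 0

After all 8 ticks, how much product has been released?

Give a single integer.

t=0: arr=0 -> substrate=0 bound=0 product=0
t=1: arr=0 -> substrate=0 bound=0 product=0
t=2: arr=0 -> substrate=0 bound=0 product=0
t=3: arr=0 -> substrate=0 bound=0 product=0
t=4: arr=1 -> substrate=0 bound=1 product=0
t=5: arr=1 -> substrate=0 bound=2 product=0
t=6: arr=2 -> substrate=2 bound=2 product=0
t=7: arr=0 -> substrate=2 bound=2 product=0

Answer: 0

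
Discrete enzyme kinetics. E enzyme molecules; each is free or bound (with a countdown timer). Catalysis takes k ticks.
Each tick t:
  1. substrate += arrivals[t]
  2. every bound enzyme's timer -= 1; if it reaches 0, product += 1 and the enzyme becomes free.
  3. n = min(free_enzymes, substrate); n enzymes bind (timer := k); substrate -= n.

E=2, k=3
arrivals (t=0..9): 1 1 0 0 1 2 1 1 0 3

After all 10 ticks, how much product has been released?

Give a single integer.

Answer: 4

Derivation:
t=0: arr=1 -> substrate=0 bound=1 product=0
t=1: arr=1 -> substrate=0 bound=2 product=0
t=2: arr=0 -> substrate=0 bound=2 product=0
t=3: arr=0 -> substrate=0 bound=1 product=1
t=4: arr=1 -> substrate=0 bound=1 product=2
t=5: arr=2 -> substrate=1 bound=2 product=2
t=6: arr=1 -> substrate=2 bound=2 product=2
t=7: arr=1 -> substrate=2 bound=2 product=3
t=8: arr=0 -> substrate=1 bound=2 product=4
t=9: arr=3 -> substrate=4 bound=2 product=4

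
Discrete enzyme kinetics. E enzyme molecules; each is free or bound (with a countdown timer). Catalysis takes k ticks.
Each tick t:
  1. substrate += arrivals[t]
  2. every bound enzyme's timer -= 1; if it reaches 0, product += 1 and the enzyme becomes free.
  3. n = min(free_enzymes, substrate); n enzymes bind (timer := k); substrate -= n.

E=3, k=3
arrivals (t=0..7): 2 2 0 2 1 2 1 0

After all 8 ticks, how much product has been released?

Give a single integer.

Answer: 6

Derivation:
t=0: arr=2 -> substrate=0 bound=2 product=0
t=1: arr=2 -> substrate=1 bound=3 product=0
t=2: arr=0 -> substrate=1 bound=3 product=0
t=3: arr=2 -> substrate=1 bound=3 product=2
t=4: arr=1 -> substrate=1 bound=3 product=3
t=5: arr=2 -> substrate=3 bound=3 product=3
t=6: arr=1 -> substrate=2 bound=3 product=5
t=7: arr=0 -> substrate=1 bound=3 product=6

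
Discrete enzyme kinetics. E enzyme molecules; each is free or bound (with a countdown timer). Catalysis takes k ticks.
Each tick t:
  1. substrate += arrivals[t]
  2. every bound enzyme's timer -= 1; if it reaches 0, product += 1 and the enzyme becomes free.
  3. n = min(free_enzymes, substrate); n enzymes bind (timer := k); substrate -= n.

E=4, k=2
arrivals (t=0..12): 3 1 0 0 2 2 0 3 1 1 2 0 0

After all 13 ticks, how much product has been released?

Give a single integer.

t=0: arr=3 -> substrate=0 bound=3 product=0
t=1: arr=1 -> substrate=0 bound=4 product=0
t=2: arr=0 -> substrate=0 bound=1 product=3
t=3: arr=0 -> substrate=0 bound=0 product=4
t=4: arr=2 -> substrate=0 bound=2 product=4
t=5: arr=2 -> substrate=0 bound=4 product=4
t=6: arr=0 -> substrate=0 bound=2 product=6
t=7: arr=3 -> substrate=0 bound=3 product=8
t=8: arr=1 -> substrate=0 bound=4 product=8
t=9: arr=1 -> substrate=0 bound=2 product=11
t=10: arr=2 -> substrate=0 bound=3 product=12
t=11: arr=0 -> substrate=0 bound=2 product=13
t=12: arr=0 -> substrate=0 bound=0 product=15

Answer: 15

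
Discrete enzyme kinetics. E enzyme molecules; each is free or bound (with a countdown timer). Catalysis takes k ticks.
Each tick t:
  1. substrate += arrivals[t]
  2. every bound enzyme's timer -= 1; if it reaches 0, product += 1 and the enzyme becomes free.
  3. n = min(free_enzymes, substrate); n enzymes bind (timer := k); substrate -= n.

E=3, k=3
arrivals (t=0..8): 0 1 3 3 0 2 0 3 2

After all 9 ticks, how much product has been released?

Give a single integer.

t=0: arr=0 -> substrate=0 bound=0 product=0
t=1: arr=1 -> substrate=0 bound=1 product=0
t=2: arr=3 -> substrate=1 bound=3 product=0
t=3: arr=3 -> substrate=4 bound=3 product=0
t=4: arr=0 -> substrate=3 bound=3 product=1
t=5: arr=2 -> substrate=3 bound=3 product=3
t=6: arr=0 -> substrate=3 bound=3 product=3
t=7: arr=3 -> substrate=5 bound=3 product=4
t=8: arr=2 -> substrate=5 bound=3 product=6

Answer: 6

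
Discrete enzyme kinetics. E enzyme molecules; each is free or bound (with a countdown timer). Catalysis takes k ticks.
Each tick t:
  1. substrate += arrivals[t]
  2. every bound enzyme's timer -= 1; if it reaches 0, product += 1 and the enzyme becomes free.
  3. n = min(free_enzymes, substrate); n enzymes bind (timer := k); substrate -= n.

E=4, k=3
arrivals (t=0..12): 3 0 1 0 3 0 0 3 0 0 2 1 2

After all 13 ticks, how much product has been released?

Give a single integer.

Answer: 10

Derivation:
t=0: arr=3 -> substrate=0 bound=3 product=0
t=1: arr=0 -> substrate=0 bound=3 product=0
t=2: arr=1 -> substrate=0 bound=4 product=0
t=3: arr=0 -> substrate=0 bound=1 product=3
t=4: arr=3 -> substrate=0 bound=4 product=3
t=5: arr=0 -> substrate=0 bound=3 product=4
t=6: arr=0 -> substrate=0 bound=3 product=4
t=7: arr=3 -> substrate=0 bound=3 product=7
t=8: arr=0 -> substrate=0 bound=3 product=7
t=9: arr=0 -> substrate=0 bound=3 product=7
t=10: arr=2 -> substrate=0 bound=2 product=10
t=11: arr=1 -> substrate=0 bound=3 product=10
t=12: arr=2 -> substrate=1 bound=4 product=10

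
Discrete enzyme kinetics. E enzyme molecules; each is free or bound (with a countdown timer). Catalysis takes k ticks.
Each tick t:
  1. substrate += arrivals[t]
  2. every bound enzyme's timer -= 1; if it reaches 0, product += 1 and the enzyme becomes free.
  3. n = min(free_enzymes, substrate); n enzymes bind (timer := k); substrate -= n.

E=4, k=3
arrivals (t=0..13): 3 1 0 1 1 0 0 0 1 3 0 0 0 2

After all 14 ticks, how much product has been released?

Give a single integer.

Answer: 10

Derivation:
t=0: arr=3 -> substrate=0 bound=3 product=0
t=1: arr=1 -> substrate=0 bound=4 product=0
t=2: arr=0 -> substrate=0 bound=4 product=0
t=3: arr=1 -> substrate=0 bound=2 product=3
t=4: arr=1 -> substrate=0 bound=2 product=4
t=5: arr=0 -> substrate=0 bound=2 product=4
t=6: arr=0 -> substrate=0 bound=1 product=5
t=7: arr=0 -> substrate=0 bound=0 product=6
t=8: arr=1 -> substrate=0 bound=1 product=6
t=9: arr=3 -> substrate=0 bound=4 product=6
t=10: arr=0 -> substrate=0 bound=4 product=6
t=11: arr=0 -> substrate=0 bound=3 product=7
t=12: arr=0 -> substrate=0 bound=0 product=10
t=13: arr=2 -> substrate=0 bound=2 product=10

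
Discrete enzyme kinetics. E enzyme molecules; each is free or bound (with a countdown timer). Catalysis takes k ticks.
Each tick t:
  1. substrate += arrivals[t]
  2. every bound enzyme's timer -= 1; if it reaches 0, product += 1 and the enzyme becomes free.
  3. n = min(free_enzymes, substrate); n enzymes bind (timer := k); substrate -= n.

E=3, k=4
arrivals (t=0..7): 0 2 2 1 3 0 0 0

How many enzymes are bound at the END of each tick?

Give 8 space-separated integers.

t=0: arr=0 -> substrate=0 bound=0 product=0
t=1: arr=2 -> substrate=0 bound=2 product=0
t=2: arr=2 -> substrate=1 bound=3 product=0
t=3: arr=1 -> substrate=2 bound=3 product=0
t=4: arr=3 -> substrate=5 bound=3 product=0
t=5: arr=0 -> substrate=3 bound=3 product=2
t=6: arr=0 -> substrate=2 bound=3 product=3
t=7: arr=0 -> substrate=2 bound=3 product=3

Answer: 0 2 3 3 3 3 3 3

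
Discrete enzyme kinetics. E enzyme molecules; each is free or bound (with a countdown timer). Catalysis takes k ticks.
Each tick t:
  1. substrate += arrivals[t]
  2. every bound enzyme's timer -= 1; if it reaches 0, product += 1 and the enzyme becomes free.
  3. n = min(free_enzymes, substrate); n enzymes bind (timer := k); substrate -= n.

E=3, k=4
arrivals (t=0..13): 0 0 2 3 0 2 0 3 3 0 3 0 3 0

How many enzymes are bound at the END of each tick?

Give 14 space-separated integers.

t=0: arr=0 -> substrate=0 bound=0 product=0
t=1: arr=0 -> substrate=0 bound=0 product=0
t=2: arr=2 -> substrate=0 bound=2 product=0
t=3: arr=3 -> substrate=2 bound=3 product=0
t=4: arr=0 -> substrate=2 bound=3 product=0
t=5: arr=2 -> substrate=4 bound=3 product=0
t=6: arr=0 -> substrate=2 bound=3 product=2
t=7: arr=3 -> substrate=4 bound=3 product=3
t=8: arr=3 -> substrate=7 bound=3 product=3
t=9: arr=0 -> substrate=7 bound=3 product=3
t=10: arr=3 -> substrate=8 bound=3 product=5
t=11: arr=0 -> substrate=7 bound=3 product=6
t=12: arr=3 -> substrate=10 bound=3 product=6
t=13: arr=0 -> substrate=10 bound=3 product=6

Answer: 0 0 2 3 3 3 3 3 3 3 3 3 3 3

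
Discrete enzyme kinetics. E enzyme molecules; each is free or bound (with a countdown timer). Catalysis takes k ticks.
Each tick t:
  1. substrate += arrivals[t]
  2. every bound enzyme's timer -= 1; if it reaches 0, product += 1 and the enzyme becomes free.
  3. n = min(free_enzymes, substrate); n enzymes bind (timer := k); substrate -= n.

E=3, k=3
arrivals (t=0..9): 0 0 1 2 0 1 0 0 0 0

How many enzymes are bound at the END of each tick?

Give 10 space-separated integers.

t=0: arr=0 -> substrate=0 bound=0 product=0
t=1: arr=0 -> substrate=0 bound=0 product=0
t=2: arr=1 -> substrate=0 bound=1 product=0
t=3: arr=2 -> substrate=0 bound=3 product=0
t=4: arr=0 -> substrate=0 bound=3 product=0
t=5: arr=1 -> substrate=0 bound=3 product=1
t=6: arr=0 -> substrate=0 bound=1 product=3
t=7: arr=0 -> substrate=0 bound=1 product=3
t=8: arr=0 -> substrate=0 bound=0 product=4
t=9: arr=0 -> substrate=0 bound=0 product=4

Answer: 0 0 1 3 3 3 1 1 0 0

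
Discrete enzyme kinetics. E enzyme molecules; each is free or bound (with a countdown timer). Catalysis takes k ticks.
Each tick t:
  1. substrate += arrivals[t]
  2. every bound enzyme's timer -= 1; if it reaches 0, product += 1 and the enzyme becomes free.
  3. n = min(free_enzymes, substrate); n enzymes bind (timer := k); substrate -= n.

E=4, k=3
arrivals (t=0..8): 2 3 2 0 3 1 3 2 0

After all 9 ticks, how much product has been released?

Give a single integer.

t=0: arr=2 -> substrate=0 bound=2 product=0
t=1: arr=3 -> substrate=1 bound=4 product=0
t=2: arr=2 -> substrate=3 bound=4 product=0
t=3: arr=0 -> substrate=1 bound=4 product=2
t=4: arr=3 -> substrate=2 bound=4 product=4
t=5: arr=1 -> substrate=3 bound=4 product=4
t=6: arr=3 -> substrate=4 bound=4 product=6
t=7: arr=2 -> substrate=4 bound=4 product=8
t=8: arr=0 -> substrate=4 bound=4 product=8

Answer: 8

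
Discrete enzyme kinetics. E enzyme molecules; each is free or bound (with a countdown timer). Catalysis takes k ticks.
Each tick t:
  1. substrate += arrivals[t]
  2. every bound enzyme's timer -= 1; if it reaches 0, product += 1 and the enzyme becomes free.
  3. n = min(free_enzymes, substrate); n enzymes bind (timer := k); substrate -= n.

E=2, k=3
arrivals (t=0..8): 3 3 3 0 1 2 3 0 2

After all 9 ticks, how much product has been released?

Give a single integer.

Answer: 4

Derivation:
t=0: arr=3 -> substrate=1 bound=2 product=0
t=1: arr=3 -> substrate=4 bound=2 product=0
t=2: arr=3 -> substrate=7 bound=2 product=0
t=3: arr=0 -> substrate=5 bound=2 product=2
t=4: arr=1 -> substrate=6 bound=2 product=2
t=5: arr=2 -> substrate=8 bound=2 product=2
t=6: arr=3 -> substrate=9 bound=2 product=4
t=7: arr=0 -> substrate=9 bound=2 product=4
t=8: arr=2 -> substrate=11 bound=2 product=4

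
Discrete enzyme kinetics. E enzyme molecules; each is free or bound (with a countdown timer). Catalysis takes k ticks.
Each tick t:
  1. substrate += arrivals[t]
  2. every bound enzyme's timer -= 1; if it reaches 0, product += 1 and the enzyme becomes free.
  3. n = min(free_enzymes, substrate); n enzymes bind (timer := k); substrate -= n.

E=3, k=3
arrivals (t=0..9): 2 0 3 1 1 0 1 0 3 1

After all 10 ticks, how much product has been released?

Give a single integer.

t=0: arr=2 -> substrate=0 bound=2 product=0
t=1: arr=0 -> substrate=0 bound=2 product=0
t=2: arr=3 -> substrate=2 bound=3 product=0
t=3: arr=1 -> substrate=1 bound=3 product=2
t=4: arr=1 -> substrate=2 bound=3 product=2
t=5: arr=0 -> substrate=1 bound=3 product=3
t=6: arr=1 -> substrate=0 bound=3 product=5
t=7: arr=0 -> substrate=0 bound=3 product=5
t=8: arr=3 -> substrate=2 bound=3 product=6
t=9: arr=1 -> substrate=1 bound=3 product=8

Answer: 8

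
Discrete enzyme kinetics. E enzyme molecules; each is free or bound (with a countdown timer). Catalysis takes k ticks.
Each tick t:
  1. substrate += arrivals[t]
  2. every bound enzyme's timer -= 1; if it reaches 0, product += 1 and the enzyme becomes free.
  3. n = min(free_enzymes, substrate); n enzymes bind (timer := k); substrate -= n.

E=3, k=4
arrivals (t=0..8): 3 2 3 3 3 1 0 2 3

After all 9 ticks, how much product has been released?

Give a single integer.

Answer: 6

Derivation:
t=0: arr=3 -> substrate=0 bound=3 product=0
t=1: arr=2 -> substrate=2 bound=3 product=0
t=2: arr=3 -> substrate=5 bound=3 product=0
t=3: arr=3 -> substrate=8 bound=3 product=0
t=4: arr=3 -> substrate=8 bound=3 product=3
t=5: arr=1 -> substrate=9 bound=3 product=3
t=6: arr=0 -> substrate=9 bound=3 product=3
t=7: arr=2 -> substrate=11 bound=3 product=3
t=8: arr=3 -> substrate=11 bound=3 product=6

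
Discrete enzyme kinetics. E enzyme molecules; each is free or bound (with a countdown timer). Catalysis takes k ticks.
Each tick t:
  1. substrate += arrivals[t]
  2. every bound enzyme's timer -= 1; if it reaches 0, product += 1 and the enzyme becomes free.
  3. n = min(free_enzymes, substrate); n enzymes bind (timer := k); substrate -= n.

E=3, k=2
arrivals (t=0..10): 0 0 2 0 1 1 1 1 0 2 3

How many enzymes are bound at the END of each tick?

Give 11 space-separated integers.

Answer: 0 0 2 2 1 2 2 2 1 2 3

Derivation:
t=0: arr=0 -> substrate=0 bound=0 product=0
t=1: arr=0 -> substrate=0 bound=0 product=0
t=2: arr=2 -> substrate=0 bound=2 product=0
t=3: arr=0 -> substrate=0 bound=2 product=0
t=4: arr=1 -> substrate=0 bound=1 product=2
t=5: arr=1 -> substrate=0 bound=2 product=2
t=6: arr=1 -> substrate=0 bound=2 product=3
t=7: arr=1 -> substrate=0 bound=2 product=4
t=8: arr=0 -> substrate=0 bound=1 product=5
t=9: arr=2 -> substrate=0 bound=2 product=6
t=10: arr=3 -> substrate=2 bound=3 product=6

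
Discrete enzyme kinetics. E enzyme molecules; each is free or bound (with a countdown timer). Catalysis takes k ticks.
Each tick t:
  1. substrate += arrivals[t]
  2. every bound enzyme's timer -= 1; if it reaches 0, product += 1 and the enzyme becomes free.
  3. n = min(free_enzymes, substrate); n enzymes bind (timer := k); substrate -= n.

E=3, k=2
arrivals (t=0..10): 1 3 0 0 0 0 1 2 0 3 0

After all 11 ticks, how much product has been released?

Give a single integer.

Answer: 7

Derivation:
t=0: arr=1 -> substrate=0 bound=1 product=0
t=1: arr=3 -> substrate=1 bound=3 product=0
t=2: arr=0 -> substrate=0 bound=3 product=1
t=3: arr=0 -> substrate=0 bound=1 product=3
t=4: arr=0 -> substrate=0 bound=0 product=4
t=5: arr=0 -> substrate=0 bound=0 product=4
t=6: arr=1 -> substrate=0 bound=1 product=4
t=7: arr=2 -> substrate=0 bound=3 product=4
t=8: arr=0 -> substrate=0 bound=2 product=5
t=9: arr=3 -> substrate=0 bound=3 product=7
t=10: arr=0 -> substrate=0 bound=3 product=7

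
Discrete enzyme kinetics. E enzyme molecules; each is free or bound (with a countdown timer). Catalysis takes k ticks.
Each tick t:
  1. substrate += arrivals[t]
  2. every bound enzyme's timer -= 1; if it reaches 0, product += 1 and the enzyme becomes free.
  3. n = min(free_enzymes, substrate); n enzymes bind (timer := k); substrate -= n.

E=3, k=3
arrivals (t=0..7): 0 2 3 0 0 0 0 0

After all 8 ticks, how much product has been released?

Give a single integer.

Answer: 5

Derivation:
t=0: arr=0 -> substrate=0 bound=0 product=0
t=1: arr=2 -> substrate=0 bound=2 product=0
t=2: arr=3 -> substrate=2 bound=3 product=0
t=3: arr=0 -> substrate=2 bound=3 product=0
t=4: arr=0 -> substrate=0 bound=3 product=2
t=5: arr=0 -> substrate=0 bound=2 product=3
t=6: arr=0 -> substrate=0 bound=2 product=3
t=7: arr=0 -> substrate=0 bound=0 product=5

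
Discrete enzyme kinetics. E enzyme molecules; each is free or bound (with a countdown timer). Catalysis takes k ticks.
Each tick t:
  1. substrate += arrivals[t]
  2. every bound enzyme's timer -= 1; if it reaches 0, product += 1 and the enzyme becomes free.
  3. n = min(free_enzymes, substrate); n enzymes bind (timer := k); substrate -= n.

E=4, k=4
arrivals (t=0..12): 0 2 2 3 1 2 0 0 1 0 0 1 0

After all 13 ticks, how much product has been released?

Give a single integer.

Answer: 8

Derivation:
t=0: arr=0 -> substrate=0 bound=0 product=0
t=1: arr=2 -> substrate=0 bound=2 product=0
t=2: arr=2 -> substrate=0 bound=4 product=0
t=3: arr=3 -> substrate=3 bound=4 product=0
t=4: arr=1 -> substrate=4 bound=4 product=0
t=5: arr=2 -> substrate=4 bound=4 product=2
t=6: arr=0 -> substrate=2 bound=4 product=4
t=7: arr=0 -> substrate=2 bound=4 product=4
t=8: arr=1 -> substrate=3 bound=4 product=4
t=9: arr=0 -> substrate=1 bound=4 product=6
t=10: arr=0 -> substrate=0 bound=3 product=8
t=11: arr=1 -> substrate=0 bound=4 product=8
t=12: arr=0 -> substrate=0 bound=4 product=8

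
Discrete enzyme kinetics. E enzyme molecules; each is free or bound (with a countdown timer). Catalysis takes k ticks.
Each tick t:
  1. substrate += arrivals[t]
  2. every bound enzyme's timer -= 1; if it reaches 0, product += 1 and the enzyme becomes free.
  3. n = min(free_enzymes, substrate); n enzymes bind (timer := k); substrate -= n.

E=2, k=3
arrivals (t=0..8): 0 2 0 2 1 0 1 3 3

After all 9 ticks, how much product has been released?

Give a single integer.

Answer: 4

Derivation:
t=0: arr=0 -> substrate=0 bound=0 product=0
t=1: arr=2 -> substrate=0 bound=2 product=0
t=2: arr=0 -> substrate=0 bound=2 product=0
t=3: arr=2 -> substrate=2 bound=2 product=0
t=4: arr=1 -> substrate=1 bound=2 product=2
t=5: arr=0 -> substrate=1 bound=2 product=2
t=6: arr=1 -> substrate=2 bound=2 product=2
t=7: arr=3 -> substrate=3 bound=2 product=4
t=8: arr=3 -> substrate=6 bound=2 product=4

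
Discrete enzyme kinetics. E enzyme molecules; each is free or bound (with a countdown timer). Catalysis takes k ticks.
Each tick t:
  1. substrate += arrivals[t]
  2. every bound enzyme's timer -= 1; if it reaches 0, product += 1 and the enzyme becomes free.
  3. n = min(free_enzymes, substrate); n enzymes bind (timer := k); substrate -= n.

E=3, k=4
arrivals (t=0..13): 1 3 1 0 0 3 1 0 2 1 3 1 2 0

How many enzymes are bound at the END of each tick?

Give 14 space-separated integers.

Answer: 1 3 3 3 3 3 3 3 3 3 3 3 3 3

Derivation:
t=0: arr=1 -> substrate=0 bound=1 product=0
t=1: arr=3 -> substrate=1 bound=3 product=0
t=2: arr=1 -> substrate=2 bound=3 product=0
t=3: arr=0 -> substrate=2 bound=3 product=0
t=4: arr=0 -> substrate=1 bound=3 product=1
t=5: arr=3 -> substrate=2 bound=3 product=3
t=6: arr=1 -> substrate=3 bound=3 product=3
t=7: arr=0 -> substrate=3 bound=3 product=3
t=8: arr=2 -> substrate=4 bound=3 product=4
t=9: arr=1 -> substrate=3 bound=3 product=6
t=10: arr=3 -> substrate=6 bound=3 product=6
t=11: arr=1 -> substrate=7 bound=3 product=6
t=12: arr=2 -> substrate=8 bound=3 product=7
t=13: arr=0 -> substrate=6 bound=3 product=9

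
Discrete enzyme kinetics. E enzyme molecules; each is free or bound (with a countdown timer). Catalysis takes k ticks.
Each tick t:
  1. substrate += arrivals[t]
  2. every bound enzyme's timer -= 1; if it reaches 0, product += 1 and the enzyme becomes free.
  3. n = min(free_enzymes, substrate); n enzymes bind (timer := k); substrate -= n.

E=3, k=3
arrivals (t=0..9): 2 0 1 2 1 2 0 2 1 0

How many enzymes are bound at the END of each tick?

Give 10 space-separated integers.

Answer: 2 2 3 3 3 3 3 3 3 3

Derivation:
t=0: arr=2 -> substrate=0 bound=2 product=0
t=1: arr=0 -> substrate=0 bound=2 product=0
t=2: arr=1 -> substrate=0 bound=3 product=0
t=3: arr=2 -> substrate=0 bound=3 product=2
t=4: arr=1 -> substrate=1 bound=3 product=2
t=5: arr=2 -> substrate=2 bound=3 product=3
t=6: arr=0 -> substrate=0 bound=3 product=5
t=7: arr=2 -> substrate=2 bound=3 product=5
t=8: arr=1 -> substrate=2 bound=3 product=6
t=9: arr=0 -> substrate=0 bound=3 product=8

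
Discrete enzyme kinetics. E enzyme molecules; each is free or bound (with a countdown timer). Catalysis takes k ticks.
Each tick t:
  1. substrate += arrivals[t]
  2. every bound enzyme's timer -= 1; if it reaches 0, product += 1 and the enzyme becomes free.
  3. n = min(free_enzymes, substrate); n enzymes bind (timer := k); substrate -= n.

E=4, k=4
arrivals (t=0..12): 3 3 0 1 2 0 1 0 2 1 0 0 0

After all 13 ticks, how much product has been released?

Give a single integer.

t=0: arr=3 -> substrate=0 bound=3 product=0
t=1: arr=3 -> substrate=2 bound=4 product=0
t=2: arr=0 -> substrate=2 bound=4 product=0
t=3: arr=1 -> substrate=3 bound=4 product=0
t=4: arr=2 -> substrate=2 bound=4 product=3
t=5: arr=0 -> substrate=1 bound=4 product=4
t=6: arr=1 -> substrate=2 bound=4 product=4
t=7: arr=0 -> substrate=2 bound=4 product=4
t=8: arr=2 -> substrate=1 bound=4 product=7
t=9: arr=1 -> substrate=1 bound=4 product=8
t=10: arr=0 -> substrate=1 bound=4 product=8
t=11: arr=0 -> substrate=1 bound=4 product=8
t=12: arr=0 -> substrate=0 bound=2 product=11

Answer: 11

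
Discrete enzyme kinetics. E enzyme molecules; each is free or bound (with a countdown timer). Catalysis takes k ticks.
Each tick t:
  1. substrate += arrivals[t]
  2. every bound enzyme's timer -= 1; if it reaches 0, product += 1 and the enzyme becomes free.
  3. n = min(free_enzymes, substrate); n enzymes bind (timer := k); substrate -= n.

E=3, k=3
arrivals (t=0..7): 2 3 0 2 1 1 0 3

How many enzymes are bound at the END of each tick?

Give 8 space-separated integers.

t=0: arr=2 -> substrate=0 bound=2 product=0
t=1: arr=3 -> substrate=2 bound=3 product=0
t=2: arr=0 -> substrate=2 bound=3 product=0
t=3: arr=2 -> substrate=2 bound=3 product=2
t=4: arr=1 -> substrate=2 bound=3 product=3
t=5: arr=1 -> substrate=3 bound=3 product=3
t=6: arr=0 -> substrate=1 bound=3 product=5
t=7: arr=3 -> substrate=3 bound=3 product=6

Answer: 2 3 3 3 3 3 3 3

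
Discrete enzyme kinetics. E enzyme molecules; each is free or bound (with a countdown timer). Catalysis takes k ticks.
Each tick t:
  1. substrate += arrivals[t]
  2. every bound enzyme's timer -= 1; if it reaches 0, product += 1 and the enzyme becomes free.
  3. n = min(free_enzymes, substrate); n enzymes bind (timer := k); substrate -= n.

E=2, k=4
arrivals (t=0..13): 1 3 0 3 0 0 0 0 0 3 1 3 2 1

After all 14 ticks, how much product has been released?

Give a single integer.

Answer: 6

Derivation:
t=0: arr=1 -> substrate=0 bound=1 product=0
t=1: arr=3 -> substrate=2 bound=2 product=0
t=2: arr=0 -> substrate=2 bound=2 product=0
t=3: arr=3 -> substrate=5 bound=2 product=0
t=4: arr=0 -> substrate=4 bound=2 product=1
t=5: arr=0 -> substrate=3 bound=2 product=2
t=6: arr=0 -> substrate=3 bound=2 product=2
t=7: arr=0 -> substrate=3 bound=2 product=2
t=8: arr=0 -> substrate=2 bound=2 product=3
t=9: arr=3 -> substrate=4 bound=2 product=4
t=10: arr=1 -> substrate=5 bound=2 product=4
t=11: arr=3 -> substrate=8 bound=2 product=4
t=12: arr=2 -> substrate=9 bound=2 product=5
t=13: arr=1 -> substrate=9 bound=2 product=6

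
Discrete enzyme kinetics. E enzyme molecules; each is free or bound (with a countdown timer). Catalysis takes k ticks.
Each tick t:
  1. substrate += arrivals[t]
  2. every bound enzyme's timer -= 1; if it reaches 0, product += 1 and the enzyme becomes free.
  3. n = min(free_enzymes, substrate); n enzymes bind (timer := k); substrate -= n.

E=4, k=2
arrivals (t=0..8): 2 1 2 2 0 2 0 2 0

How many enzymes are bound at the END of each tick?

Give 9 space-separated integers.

t=0: arr=2 -> substrate=0 bound=2 product=0
t=1: arr=1 -> substrate=0 bound=3 product=0
t=2: arr=2 -> substrate=0 bound=3 product=2
t=3: arr=2 -> substrate=0 bound=4 product=3
t=4: arr=0 -> substrate=0 bound=2 product=5
t=5: arr=2 -> substrate=0 bound=2 product=7
t=6: arr=0 -> substrate=0 bound=2 product=7
t=7: arr=2 -> substrate=0 bound=2 product=9
t=8: arr=0 -> substrate=0 bound=2 product=9

Answer: 2 3 3 4 2 2 2 2 2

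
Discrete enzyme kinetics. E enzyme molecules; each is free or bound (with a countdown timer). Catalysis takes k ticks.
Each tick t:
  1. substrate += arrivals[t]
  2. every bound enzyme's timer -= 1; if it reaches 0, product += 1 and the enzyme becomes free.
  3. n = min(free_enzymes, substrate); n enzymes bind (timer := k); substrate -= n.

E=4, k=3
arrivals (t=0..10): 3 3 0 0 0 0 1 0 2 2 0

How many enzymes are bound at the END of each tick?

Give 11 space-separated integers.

t=0: arr=3 -> substrate=0 bound=3 product=0
t=1: arr=3 -> substrate=2 bound=4 product=0
t=2: arr=0 -> substrate=2 bound=4 product=0
t=3: arr=0 -> substrate=0 bound=3 product=3
t=4: arr=0 -> substrate=0 bound=2 product=4
t=5: arr=0 -> substrate=0 bound=2 product=4
t=6: arr=1 -> substrate=0 bound=1 product=6
t=7: arr=0 -> substrate=0 bound=1 product=6
t=8: arr=2 -> substrate=0 bound=3 product=6
t=9: arr=2 -> substrate=0 bound=4 product=7
t=10: arr=0 -> substrate=0 bound=4 product=7

Answer: 3 4 4 3 2 2 1 1 3 4 4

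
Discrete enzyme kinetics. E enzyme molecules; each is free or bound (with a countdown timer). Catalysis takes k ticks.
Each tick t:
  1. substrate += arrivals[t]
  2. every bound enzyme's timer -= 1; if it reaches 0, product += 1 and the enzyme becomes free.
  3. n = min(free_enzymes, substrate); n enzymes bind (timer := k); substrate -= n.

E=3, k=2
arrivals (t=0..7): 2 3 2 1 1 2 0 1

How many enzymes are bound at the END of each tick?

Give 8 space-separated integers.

Answer: 2 3 3 3 3 3 3 3

Derivation:
t=0: arr=2 -> substrate=0 bound=2 product=0
t=1: arr=3 -> substrate=2 bound=3 product=0
t=2: arr=2 -> substrate=2 bound=3 product=2
t=3: arr=1 -> substrate=2 bound=3 product=3
t=4: arr=1 -> substrate=1 bound=3 product=5
t=5: arr=2 -> substrate=2 bound=3 product=6
t=6: arr=0 -> substrate=0 bound=3 product=8
t=7: arr=1 -> substrate=0 bound=3 product=9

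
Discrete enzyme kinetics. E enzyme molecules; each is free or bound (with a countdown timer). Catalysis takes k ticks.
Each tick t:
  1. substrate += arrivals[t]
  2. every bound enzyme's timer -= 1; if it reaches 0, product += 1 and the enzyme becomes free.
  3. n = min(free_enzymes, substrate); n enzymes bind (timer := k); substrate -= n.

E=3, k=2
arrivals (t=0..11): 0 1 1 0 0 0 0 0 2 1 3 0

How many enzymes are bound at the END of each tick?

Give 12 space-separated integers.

Answer: 0 1 2 1 0 0 0 0 2 3 3 3

Derivation:
t=0: arr=0 -> substrate=0 bound=0 product=0
t=1: arr=1 -> substrate=0 bound=1 product=0
t=2: arr=1 -> substrate=0 bound=2 product=0
t=3: arr=0 -> substrate=0 bound=1 product=1
t=4: arr=0 -> substrate=0 bound=0 product=2
t=5: arr=0 -> substrate=0 bound=0 product=2
t=6: arr=0 -> substrate=0 bound=0 product=2
t=7: arr=0 -> substrate=0 bound=0 product=2
t=8: arr=2 -> substrate=0 bound=2 product=2
t=9: arr=1 -> substrate=0 bound=3 product=2
t=10: arr=3 -> substrate=1 bound=3 product=4
t=11: arr=0 -> substrate=0 bound=3 product=5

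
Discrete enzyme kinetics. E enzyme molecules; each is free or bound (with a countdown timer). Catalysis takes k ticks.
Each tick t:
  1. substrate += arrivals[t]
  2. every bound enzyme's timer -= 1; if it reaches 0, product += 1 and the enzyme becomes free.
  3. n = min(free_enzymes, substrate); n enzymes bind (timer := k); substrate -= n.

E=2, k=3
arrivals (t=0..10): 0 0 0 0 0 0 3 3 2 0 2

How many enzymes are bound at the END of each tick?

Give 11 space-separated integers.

Answer: 0 0 0 0 0 0 2 2 2 2 2

Derivation:
t=0: arr=0 -> substrate=0 bound=0 product=0
t=1: arr=0 -> substrate=0 bound=0 product=0
t=2: arr=0 -> substrate=0 bound=0 product=0
t=3: arr=0 -> substrate=0 bound=0 product=0
t=4: arr=0 -> substrate=0 bound=0 product=0
t=5: arr=0 -> substrate=0 bound=0 product=0
t=6: arr=3 -> substrate=1 bound=2 product=0
t=7: arr=3 -> substrate=4 bound=2 product=0
t=8: arr=2 -> substrate=6 bound=2 product=0
t=9: arr=0 -> substrate=4 bound=2 product=2
t=10: arr=2 -> substrate=6 bound=2 product=2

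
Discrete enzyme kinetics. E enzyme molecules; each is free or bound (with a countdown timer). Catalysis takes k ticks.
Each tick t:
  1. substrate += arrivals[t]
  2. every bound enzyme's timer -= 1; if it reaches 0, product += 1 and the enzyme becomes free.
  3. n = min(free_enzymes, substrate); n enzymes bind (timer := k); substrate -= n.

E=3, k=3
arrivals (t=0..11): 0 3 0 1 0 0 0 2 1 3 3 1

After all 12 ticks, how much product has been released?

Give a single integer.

t=0: arr=0 -> substrate=0 bound=0 product=0
t=1: arr=3 -> substrate=0 bound=3 product=0
t=2: arr=0 -> substrate=0 bound=3 product=0
t=3: arr=1 -> substrate=1 bound=3 product=0
t=4: arr=0 -> substrate=0 bound=1 product=3
t=5: arr=0 -> substrate=0 bound=1 product=3
t=6: arr=0 -> substrate=0 bound=1 product=3
t=7: arr=2 -> substrate=0 bound=2 product=4
t=8: arr=1 -> substrate=0 bound=3 product=4
t=9: arr=3 -> substrate=3 bound=3 product=4
t=10: arr=3 -> substrate=4 bound=3 product=6
t=11: arr=1 -> substrate=4 bound=3 product=7

Answer: 7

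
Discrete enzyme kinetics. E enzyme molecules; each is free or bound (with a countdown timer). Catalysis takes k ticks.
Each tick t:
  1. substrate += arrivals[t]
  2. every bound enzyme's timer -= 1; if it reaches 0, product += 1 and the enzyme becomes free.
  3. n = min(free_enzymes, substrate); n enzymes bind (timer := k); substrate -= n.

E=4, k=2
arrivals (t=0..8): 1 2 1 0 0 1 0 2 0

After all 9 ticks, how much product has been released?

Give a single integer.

t=0: arr=1 -> substrate=0 bound=1 product=0
t=1: arr=2 -> substrate=0 bound=3 product=0
t=2: arr=1 -> substrate=0 bound=3 product=1
t=3: arr=0 -> substrate=0 bound=1 product=3
t=4: arr=0 -> substrate=0 bound=0 product=4
t=5: arr=1 -> substrate=0 bound=1 product=4
t=6: arr=0 -> substrate=0 bound=1 product=4
t=7: arr=2 -> substrate=0 bound=2 product=5
t=8: arr=0 -> substrate=0 bound=2 product=5

Answer: 5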